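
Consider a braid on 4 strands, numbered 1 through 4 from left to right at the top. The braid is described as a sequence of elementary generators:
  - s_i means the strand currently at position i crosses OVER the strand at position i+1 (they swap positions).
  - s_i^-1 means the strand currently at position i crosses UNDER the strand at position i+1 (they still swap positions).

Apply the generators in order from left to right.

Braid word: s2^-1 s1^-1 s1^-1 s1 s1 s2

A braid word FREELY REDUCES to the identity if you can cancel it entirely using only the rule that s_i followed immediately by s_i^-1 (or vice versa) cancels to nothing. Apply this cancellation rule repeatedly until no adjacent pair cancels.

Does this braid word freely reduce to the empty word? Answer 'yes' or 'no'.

Gen 1 (s2^-1): push. Stack: [s2^-1]
Gen 2 (s1^-1): push. Stack: [s2^-1 s1^-1]
Gen 3 (s1^-1): push. Stack: [s2^-1 s1^-1 s1^-1]
Gen 4 (s1): cancels prior s1^-1. Stack: [s2^-1 s1^-1]
Gen 5 (s1): cancels prior s1^-1. Stack: [s2^-1]
Gen 6 (s2): cancels prior s2^-1. Stack: []
Reduced word: (empty)

Answer: yes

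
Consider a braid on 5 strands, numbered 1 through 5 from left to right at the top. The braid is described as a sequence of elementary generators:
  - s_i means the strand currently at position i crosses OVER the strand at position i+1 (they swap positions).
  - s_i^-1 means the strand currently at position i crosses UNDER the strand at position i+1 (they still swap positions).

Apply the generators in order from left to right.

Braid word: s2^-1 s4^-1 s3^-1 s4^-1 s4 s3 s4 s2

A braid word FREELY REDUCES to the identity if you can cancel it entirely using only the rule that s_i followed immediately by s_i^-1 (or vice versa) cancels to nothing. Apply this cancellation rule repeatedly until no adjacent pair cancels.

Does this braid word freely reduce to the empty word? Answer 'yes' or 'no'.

Gen 1 (s2^-1): push. Stack: [s2^-1]
Gen 2 (s4^-1): push. Stack: [s2^-1 s4^-1]
Gen 3 (s3^-1): push. Stack: [s2^-1 s4^-1 s3^-1]
Gen 4 (s4^-1): push. Stack: [s2^-1 s4^-1 s3^-1 s4^-1]
Gen 5 (s4): cancels prior s4^-1. Stack: [s2^-1 s4^-1 s3^-1]
Gen 6 (s3): cancels prior s3^-1. Stack: [s2^-1 s4^-1]
Gen 7 (s4): cancels prior s4^-1. Stack: [s2^-1]
Gen 8 (s2): cancels prior s2^-1. Stack: []
Reduced word: (empty)

Answer: yes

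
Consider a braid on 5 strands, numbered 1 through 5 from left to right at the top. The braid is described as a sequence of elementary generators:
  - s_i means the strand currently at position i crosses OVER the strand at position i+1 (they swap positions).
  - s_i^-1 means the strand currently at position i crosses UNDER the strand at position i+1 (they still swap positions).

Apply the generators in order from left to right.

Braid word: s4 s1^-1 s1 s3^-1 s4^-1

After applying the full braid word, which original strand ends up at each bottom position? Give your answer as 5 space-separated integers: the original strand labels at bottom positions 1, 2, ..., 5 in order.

Answer: 1 2 5 4 3

Derivation:
Gen 1 (s4): strand 4 crosses over strand 5. Perm now: [1 2 3 5 4]
Gen 2 (s1^-1): strand 1 crosses under strand 2. Perm now: [2 1 3 5 4]
Gen 3 (s1): strand 2 crosses over strand 1. Perm now: [1 2 3 5 4]
Gen 4 (s3^-1): strand 3 crosses under strand 5. Perm now: [1 2 5 3 4]
Gen 5 (s4^-1): strand 3 crosses under strand 4. Perm now: [1 2 5 4 3]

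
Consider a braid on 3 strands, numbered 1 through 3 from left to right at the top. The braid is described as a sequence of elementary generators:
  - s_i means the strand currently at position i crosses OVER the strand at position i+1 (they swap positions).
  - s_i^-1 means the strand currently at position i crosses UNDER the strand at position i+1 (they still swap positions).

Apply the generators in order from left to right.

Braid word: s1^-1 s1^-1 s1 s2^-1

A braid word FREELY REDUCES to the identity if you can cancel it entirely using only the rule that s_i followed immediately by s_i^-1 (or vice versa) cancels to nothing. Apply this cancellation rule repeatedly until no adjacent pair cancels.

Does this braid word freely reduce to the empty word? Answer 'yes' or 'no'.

Gen 1 (s1^-1): push. Stack: [s1^-1]
Gen 2 (s1^-1): push. Stack: [s1^-1 s1^-1]
Gen 3 (s1): cancels prior s1^-1. Stack: [s1^-1]
Gen 4 (s2^-1): push. Stack: [s1^-1 s2^-1]
Reduced word: s1^-1 s2^-1

Answer: no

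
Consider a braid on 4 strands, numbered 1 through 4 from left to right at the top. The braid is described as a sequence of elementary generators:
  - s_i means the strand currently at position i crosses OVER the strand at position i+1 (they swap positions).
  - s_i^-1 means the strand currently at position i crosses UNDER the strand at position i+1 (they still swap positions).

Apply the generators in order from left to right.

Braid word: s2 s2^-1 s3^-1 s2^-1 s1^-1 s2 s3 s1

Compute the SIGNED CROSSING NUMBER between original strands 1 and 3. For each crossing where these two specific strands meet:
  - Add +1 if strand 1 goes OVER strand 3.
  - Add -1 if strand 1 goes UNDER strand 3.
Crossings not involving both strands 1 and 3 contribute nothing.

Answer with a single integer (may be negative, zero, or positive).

Answer: 1

Derivation:
Gen 1: crossing 2x3. Both 1&3? no. Sum: 0
Gen 2: crossing 3x2. Both 1&3? no. Sum: 0
Gen 3: crossing 3x4. Both 1&3? no. Sum: 0
Gen 4: crossing 2x4. Both 1&3? no. Sum: 0
Gen 5: crossing 1x4. Both 1&3? no. Sum: 0
Gen 6: crossing 1x2. Both 1&3? no. Sum: 0
Gen 7: 1 over 3. Both 1&3? yes. Contrib: +1. Sum: 1
Gen 8: crossing 4x2. Both 1&3? no. Sum: 1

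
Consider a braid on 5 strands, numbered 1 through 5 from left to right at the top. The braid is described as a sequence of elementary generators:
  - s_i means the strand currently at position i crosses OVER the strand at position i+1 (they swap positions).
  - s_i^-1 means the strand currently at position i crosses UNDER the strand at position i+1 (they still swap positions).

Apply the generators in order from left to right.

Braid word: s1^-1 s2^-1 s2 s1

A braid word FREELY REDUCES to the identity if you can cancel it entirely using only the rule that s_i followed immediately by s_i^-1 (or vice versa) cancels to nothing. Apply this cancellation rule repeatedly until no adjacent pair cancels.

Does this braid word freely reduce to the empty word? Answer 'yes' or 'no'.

Answer: yes

Derivation:
Gen 1 (s1^-1): push. Stack: [s1^-1]
Gen 2 (s2^-1): push. Stack: [s1^-1 s2^-1]
Gen 3 (s2): cancels prior s2^-1. Stack: [s1^-1]
Gen 4 (s1): cancels prior s1^-1. Stack: []
Reduced word: (empty)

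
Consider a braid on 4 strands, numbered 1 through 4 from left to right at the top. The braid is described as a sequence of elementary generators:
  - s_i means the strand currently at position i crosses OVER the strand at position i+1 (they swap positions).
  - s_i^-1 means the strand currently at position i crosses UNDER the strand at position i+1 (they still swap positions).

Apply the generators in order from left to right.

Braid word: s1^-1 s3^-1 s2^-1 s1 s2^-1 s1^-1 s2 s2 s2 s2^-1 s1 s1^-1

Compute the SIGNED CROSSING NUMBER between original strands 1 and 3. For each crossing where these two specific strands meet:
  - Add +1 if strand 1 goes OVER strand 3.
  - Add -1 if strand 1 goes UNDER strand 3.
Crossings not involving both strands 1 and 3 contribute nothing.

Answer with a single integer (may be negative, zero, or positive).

Gen 1: crossing 1x2. Both 1&3? no. Sum: 0
Gen 2: crossing 3x4. Both 1&3? no. Sum: 0
Gen 3: crossing 1x4. Both 1&3? no. Sum: 0
Gen 4: crossing 2x4. Both 1&3? no. Sum: 0
Gen 5: crossing 2x1. Both 1&3? no. Sum: 0
Gen 6: crossing 4x1. Both 1&3? no. Sum: 0
Gen 7: crossing 4x2. Both 1&3? no. Sum: 0
Gen 8: crossing 2x4. Both 1&3? no. Sum: 0
Gen 9: crossing 4x2. Both 1&3? no. Sum: 0
Gen 10: crossing 2x4. Both 1&3? no. Sum: 0
Gen 11: crossing 1x4. Both 1&3? no. Sum: 0
Gen 12: crossing 4x1. Both 1&3? no. Sum: 0

Answer: 0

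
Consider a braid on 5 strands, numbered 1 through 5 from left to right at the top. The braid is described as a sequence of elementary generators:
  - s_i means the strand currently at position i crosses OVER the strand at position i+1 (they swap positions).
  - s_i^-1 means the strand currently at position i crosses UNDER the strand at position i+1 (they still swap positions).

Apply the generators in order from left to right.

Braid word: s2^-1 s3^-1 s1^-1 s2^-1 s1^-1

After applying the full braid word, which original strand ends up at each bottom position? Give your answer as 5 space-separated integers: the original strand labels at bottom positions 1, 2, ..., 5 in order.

Answer: 4 3 1 2 5

Derivation:
Gen 1 (s2^-1): strand 2 crosses under strand 3. Perm now: [1 3 2 4 5]
Gen 2 (s3^-1): strand 2 crosses under strand 4. Perm now: [1 3 4 2 5]
Gen 3 (s1^-1): strand 1 crosses under strand 3. Perm now: [3 1 4 2 5]
Gen 4 (s2^-1): strand 1 crosses under strand 4. Perm now: [3 4 1 2 5]
Gen 5 (s1^-1): strand 3 crosses under strand 4. Perm now: [4 3 1 2 5]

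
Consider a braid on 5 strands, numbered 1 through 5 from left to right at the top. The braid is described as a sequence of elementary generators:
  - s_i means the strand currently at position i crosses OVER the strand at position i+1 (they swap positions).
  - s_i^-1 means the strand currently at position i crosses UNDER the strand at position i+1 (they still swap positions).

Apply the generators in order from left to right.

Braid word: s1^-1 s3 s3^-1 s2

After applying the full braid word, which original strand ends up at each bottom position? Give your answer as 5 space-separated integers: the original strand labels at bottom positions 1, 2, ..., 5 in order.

Answer: 2 3 1 4 5

Derivation:
Gen 1 (s1^-1): strand 1 crosses under strand 2. Perm now: [2 1 3 4 5]
Gen 2 (s3): strand 3 crosses over strand 4. Perm now: [2 1 4 3 5]
Gen 3 (s3^-1): strand 4 crosses under strand 3. Perm now: [2 1 3 4 5]
Gen 4 (s2): strand 1 crosses over strand 3. Perm now: [2 3 1 4 5]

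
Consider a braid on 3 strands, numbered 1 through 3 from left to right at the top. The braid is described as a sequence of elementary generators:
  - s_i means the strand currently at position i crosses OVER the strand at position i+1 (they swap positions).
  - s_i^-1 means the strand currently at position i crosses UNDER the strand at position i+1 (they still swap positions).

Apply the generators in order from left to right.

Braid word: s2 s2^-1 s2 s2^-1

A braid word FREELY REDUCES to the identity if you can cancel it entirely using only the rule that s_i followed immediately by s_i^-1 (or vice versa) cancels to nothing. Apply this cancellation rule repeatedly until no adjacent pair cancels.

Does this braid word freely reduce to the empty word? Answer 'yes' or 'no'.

Gen 1 (s2): push. Stack: [s2]
Gen 2 (s2^-1): cancels prior s2. Stack: []
Gen 3 (s2): push. Stack: [s2]
Gen 4 (s2^-1): cancels prior s2. Stack: []
Reduced word: (empty)

Answer: yes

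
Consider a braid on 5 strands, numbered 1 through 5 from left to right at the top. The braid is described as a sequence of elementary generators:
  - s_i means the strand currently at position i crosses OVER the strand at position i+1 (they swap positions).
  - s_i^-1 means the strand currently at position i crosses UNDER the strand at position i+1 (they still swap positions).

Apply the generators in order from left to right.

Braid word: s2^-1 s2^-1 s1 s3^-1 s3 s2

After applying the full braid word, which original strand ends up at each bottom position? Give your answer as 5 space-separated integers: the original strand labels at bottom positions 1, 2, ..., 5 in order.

Gen 1 (s2^-1): strand 2 crosses under strand 3. Perm now: [1 3 2 4 5]
Gen 2 (s2^-1): strand 3 crosses under strand 2. Perm now: [1 2 3 4 5]
Gen 3 (s1): strand 1 crosses over strand 2. Perm now: [2 1 3 4 5]
Gen 4 (s3^-1): strand 3 crosses under strand 4. Perm now: [2 1 4 3 5]
Gen 5 (s3): strand 4 crosses over strand 3. Perm now: [2 1 3 4 5]
Gen 6 (s2): strand 1 crosses over strand 3. Perm now: [2 3 1 4 5]

Answer: 2 3 1 4 5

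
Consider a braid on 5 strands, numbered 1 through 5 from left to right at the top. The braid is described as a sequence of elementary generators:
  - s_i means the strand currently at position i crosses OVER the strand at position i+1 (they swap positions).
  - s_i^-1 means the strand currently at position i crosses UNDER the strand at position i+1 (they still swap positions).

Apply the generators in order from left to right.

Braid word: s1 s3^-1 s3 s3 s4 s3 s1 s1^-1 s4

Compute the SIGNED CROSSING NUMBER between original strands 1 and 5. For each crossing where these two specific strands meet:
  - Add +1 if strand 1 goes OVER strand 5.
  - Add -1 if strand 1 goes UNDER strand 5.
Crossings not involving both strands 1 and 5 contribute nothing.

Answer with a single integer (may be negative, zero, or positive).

Gen 1: crossing 1x2. Both 1&5? no. Sum: 0
Gen 2: crossing 3x4. Both 1&5? no. Sum: 0
Gen 3: crossing 4x3. Both 1&5? no. Sum: 0
Gen 4: crossing 3x4. Both 1&5? no. Sum: 0
Gen 5: crossing 3x5. Both 1&5? no. Sum: 0
Gen 6: crossing 4x5. Both 1&5? no. Sum: 0
Gen 7: crossing 2x1. Both 1&5? no. Sum: 0
Gen 8: crossing 1x2. Both 1&5? no. Sum: 0
Gen 9: crossing 4x3. Both 1&5? no. Sum: 0

Answer: 0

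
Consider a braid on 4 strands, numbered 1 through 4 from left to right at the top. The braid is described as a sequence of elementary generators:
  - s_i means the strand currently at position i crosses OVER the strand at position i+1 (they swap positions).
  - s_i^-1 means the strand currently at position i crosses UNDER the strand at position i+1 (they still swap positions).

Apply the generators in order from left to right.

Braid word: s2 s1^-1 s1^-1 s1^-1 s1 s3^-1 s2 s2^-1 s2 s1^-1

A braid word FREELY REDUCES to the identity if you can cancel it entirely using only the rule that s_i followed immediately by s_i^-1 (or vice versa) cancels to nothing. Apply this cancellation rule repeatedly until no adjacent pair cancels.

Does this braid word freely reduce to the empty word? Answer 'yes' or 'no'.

Answer: no

Derivation:
Gen 1 (s2): push. Stack: [s2]
Gen 2 (s1^-1): push. Stack: [s2 s1^-1]
Gen 3 (s1^-1): push. Stack: [s2 s1^-1 s1^-1]
Gen 4 (s1^-1): push. Stack: [s2 s1^-1 s1^-1 s1^-1]
Gen 5 (s1): cancels prior s1^-1. Stack: [s2 s1^-1 s1^-1]
Gen 6 (s3^-1): push. Stack: [s2 s1^-1 s1^-1 s3^-1]
Gen 7 (s2): push. Stack: [s2 s1^-1 s1^-1 s3^-1 s2]
Gen 8 (s2^-1): cancels prior s2. Stack: [s2 s1^-1 s1^-1 s3^-1]
Gen 9 (s2): push. Stack: [s2 s1^-1 s1^-1 s3^-1 s2]
Gen 10 (s1^-1): push. Stack: [s2 s1^-1 s1^-1 s3^-1 s2 s1^-1]
Reduced word: s2 s1^-1 s1^-1 s3^-1 s2 s1^-1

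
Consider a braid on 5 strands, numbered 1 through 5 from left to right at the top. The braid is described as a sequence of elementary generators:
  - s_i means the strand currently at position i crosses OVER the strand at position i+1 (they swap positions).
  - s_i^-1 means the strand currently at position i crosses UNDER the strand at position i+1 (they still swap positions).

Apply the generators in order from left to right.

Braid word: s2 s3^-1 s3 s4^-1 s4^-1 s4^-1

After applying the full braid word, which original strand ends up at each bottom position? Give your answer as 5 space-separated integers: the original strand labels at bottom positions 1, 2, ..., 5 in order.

Gen 1 (s2): strand 2 crosses over strand 3. Perm now: [1 3 2 4 5]
Gen 2 (s3^-1): strand 2 crosses under strand 4. Perm now: [1 3 4 2 5]
Gen 3 (s3): strand 4 crosses over strand 2. Perm now: [1 3 2 4 5]
Gen 4 (s4^-1): strand 4 crosses under strand 5. Perm now: [1 3 2 5 4]
Gen 5 (s4^-1): strand 5 crosses under strand 4. Perm now: [1 3 2 4 5]
Gen 6 (s4^-1): strand 4 crosses under strand 5. Perm now: [1 3 2 5 4]

Answer: 1 3 2 5 4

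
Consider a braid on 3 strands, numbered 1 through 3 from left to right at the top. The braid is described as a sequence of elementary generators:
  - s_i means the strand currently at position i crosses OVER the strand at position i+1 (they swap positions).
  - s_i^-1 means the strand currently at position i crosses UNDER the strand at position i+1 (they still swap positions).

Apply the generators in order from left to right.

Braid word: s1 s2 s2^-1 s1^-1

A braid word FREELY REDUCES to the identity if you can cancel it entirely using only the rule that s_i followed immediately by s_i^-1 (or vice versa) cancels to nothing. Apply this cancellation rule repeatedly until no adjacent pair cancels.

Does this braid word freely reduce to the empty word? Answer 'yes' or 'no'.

Gen 1 (s1): push. Stack: [s1]
Gen 2 (s2): push. Stack: [s1 s2]
Gen 3 (s2^-1): cancels prior s2. Stack: [s1]
Gen 4 (s1^-1): cancels prior s1. Stack: []
Reduced word: (empty)

Answer: yes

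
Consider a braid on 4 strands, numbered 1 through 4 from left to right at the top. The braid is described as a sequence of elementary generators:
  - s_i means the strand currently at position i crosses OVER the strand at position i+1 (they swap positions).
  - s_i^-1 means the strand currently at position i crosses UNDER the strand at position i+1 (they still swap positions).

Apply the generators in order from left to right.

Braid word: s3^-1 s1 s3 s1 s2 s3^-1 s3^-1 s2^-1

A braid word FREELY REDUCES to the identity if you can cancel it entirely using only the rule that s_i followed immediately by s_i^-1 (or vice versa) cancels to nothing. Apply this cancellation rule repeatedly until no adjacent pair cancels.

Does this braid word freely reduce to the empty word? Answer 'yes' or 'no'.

Gen 1 (s3^-1): push. Stack: [s3^-1]
Gen 2 (s1): push. Stack: [s3^-1 s1]
Gen 3 (s3): push. Stack: [s3^-1 s1 s3]
Gen 4 (s1): push. Stack: [s3^-1 s1 s3 s1]
Gen 5 (s2): push. Stack: [s3^-1 s1 s3 s1 s2]
Gen 6 (s3^-1): push. Stack: [s3^-1 s1 s3 s1 s2 s3^-1]
Gen 7 (s3^-1): push. Stack: [s3^-1 s1 s3 s1 s2 s3^-1 s3^-1]
Gen 8 (s2^-1): push. Stack: [s3^-1 s1 s3 s1 s2 s3^-1 s3^-1 s2^-1]
Reduced word: s3^-1 s1 s3 s1 s2 s3^-1 s3^-1 s2^-1

Answer: no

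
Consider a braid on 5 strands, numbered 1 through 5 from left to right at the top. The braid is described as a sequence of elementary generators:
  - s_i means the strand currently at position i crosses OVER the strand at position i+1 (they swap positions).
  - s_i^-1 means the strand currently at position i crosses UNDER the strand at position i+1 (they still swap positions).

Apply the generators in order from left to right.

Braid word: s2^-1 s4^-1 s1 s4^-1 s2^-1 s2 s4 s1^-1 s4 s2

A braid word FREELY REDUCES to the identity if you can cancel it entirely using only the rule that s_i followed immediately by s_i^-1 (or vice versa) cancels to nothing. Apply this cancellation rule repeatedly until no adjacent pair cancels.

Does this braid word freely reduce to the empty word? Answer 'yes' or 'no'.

Answer: yes

Derivation:
Gen 1 (s2^-1): push. Stack: [s2^-1]
Gen 2 (s4^-1): push. Stack: [s2^-1 s4^-1]
Gen 3 (s1): push. Stack: [s2^-1 s4^-1 s1]
Gen 4 (s4^-1): push. Stack: [s2^-1 s4^-1 s1 s4^-1]
Gen 5 (s2^-1): push. Stack: [s2^-1 s4^-1 s1 s4^-1 s2^-1]
Gen 6 (s2): cancels prior s2^-1. Stack: [s2^-1 s4^-1 s1 s4^-1]
Gen 7 (s4): cancels prior s4^-1. Stack: [s2^-1 s4^-1 s1]
Gen 8 (s1^-1): cancels prior s1. Stack: [s2^-1 s4^-1]
Gen 9 (s4): cancels prior s4^-1. Stack: [s2^-1]
Gen 10 (s2): cancels prior s2^-1. Stack: []
Reduced word: (empty)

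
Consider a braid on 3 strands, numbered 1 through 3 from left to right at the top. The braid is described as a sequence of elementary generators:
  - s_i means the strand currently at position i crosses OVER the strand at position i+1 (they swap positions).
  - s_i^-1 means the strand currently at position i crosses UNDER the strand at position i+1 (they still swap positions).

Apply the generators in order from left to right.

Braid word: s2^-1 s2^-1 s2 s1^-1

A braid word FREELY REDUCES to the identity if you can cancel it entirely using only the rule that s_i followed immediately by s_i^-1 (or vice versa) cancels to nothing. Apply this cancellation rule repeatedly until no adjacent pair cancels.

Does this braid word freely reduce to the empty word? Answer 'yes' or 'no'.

Answer: no

Derivation:
Gen 1 (s2^-1): push. Stack: [s2^-1]
Gen 2 (s2^-1): push. Stack: [s2^-1 s2^-1]
Gen 3 (s2): cancels prior s2^-1. Stack: [s2^-1]
Gen 4 (s1^-1): push. Stack: [s2^-1 s1^-1]
Reduced word: s2^-1 s1^-1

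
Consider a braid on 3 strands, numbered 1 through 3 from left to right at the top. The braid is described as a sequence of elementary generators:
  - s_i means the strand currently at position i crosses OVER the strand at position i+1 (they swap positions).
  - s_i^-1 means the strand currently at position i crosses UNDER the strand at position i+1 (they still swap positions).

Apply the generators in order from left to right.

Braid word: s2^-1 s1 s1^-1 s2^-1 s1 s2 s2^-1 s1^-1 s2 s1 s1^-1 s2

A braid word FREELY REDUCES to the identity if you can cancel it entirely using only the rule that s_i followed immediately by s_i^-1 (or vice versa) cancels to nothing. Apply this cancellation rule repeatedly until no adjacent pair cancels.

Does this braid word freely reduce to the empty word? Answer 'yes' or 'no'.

Gen 1 (s2^-1): push. Stack: [s2^-1]
Gen 2 (s1): push. Stack: [s2^-1 s1]
Gen 3 (s1^-1): cancels prior s1. Stack: [s2^-1]
Gen 4 (s2^-1): push. Stack: [s2^-1 s2^-1]
Gen 5 (s1): push. Stack: [s2^-1 s2^-1 s1]
Gen 6 (s2): push. Stack: [s2^-1 s2^-1 s1 s2]
Gen 7 (s2^-1): cancels prior s2. Stack: [s2^-1 s2^-1 s1]
Gen 8 (s1^-1): cancels prior s1. Stack: [s2^-1 s2^-1]
Gen 9 (s2): cancels prior s2^-1. Stack: [s2^-1]
Gen 10 (s1): push. Stack: [s2^-1 s1]
Gen 11 (s1^-1): cancels prior s1. Stack: [s2^-1]
Gen 12 (s2): cancels prior s2^-1. Stack: []
Reduced word: (empty)

Answer: yes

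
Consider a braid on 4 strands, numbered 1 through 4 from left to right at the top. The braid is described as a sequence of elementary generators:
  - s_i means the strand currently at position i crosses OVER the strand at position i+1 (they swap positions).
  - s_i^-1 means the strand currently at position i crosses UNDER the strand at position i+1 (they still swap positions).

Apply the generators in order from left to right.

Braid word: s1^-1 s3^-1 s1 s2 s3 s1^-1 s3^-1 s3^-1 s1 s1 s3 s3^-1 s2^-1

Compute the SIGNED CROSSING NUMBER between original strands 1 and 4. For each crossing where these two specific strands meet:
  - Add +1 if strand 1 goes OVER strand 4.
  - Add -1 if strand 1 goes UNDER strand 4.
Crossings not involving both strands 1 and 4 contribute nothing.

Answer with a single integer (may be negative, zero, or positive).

Gen 1: crossing 1x2. Both 1&4? no. Sum: 0
Gen 2: crossing 3x4. Both 1&4? no. Sum: 0
Gen 3: crossing 2x1. Both 1&4? no. Sum: 0
Gen 4: crossing 2x4. Both 1&4? no. Sum: 0
Gen 5: crossing 2x3. Both 1&4? no. Sum: 0
Gen 6: 1 under 4. Both 1&4? yes. Contrib: -1. Sum: -1
Gen 7: crossing 3x2. Both 1&4? no. Sum: -1
Gen 8: crossing 2x3. Both 1&4? no. Sum: -1
Gen 9: 4 over 1. Both 1&4? yes. Contrib: -1. Sum: -2
Gen 10: 1 over 4. Both 1&4? yes. Contrib: +1. Sum: -1
Gen 11: crossing 3x2. Both 1&4? no. Sum: -1
Gen 12: crossing 2x3. Both 1&4? no. Sum: -1
Gen 13: crossing 1x3. Both 1&4? no. Sum: -1

Answer: -1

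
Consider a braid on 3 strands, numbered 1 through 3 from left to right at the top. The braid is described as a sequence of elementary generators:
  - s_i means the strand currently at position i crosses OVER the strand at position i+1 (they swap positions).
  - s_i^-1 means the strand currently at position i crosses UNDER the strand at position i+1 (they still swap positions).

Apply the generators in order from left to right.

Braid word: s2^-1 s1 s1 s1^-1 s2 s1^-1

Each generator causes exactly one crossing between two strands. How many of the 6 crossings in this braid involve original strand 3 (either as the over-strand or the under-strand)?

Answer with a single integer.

Answer: 5

Derivation:
Gen 1: crossing 2x3. Involves strand 3? yes. Count so far: 1
Gen 2: crossing 1x3. Involves strand 3? yes. Count so far: 2
Gen 3: crossing 3x1. Involves strand 3? yes. Count so far: 3
Gen 4: crossing 1x3. Involves strand 3? yes. Count so far: 4
Gen 5: crossing 1x2. Involves strand 3? no. Count so far: 4
Gen 6: crossing 3x2. Involves strand 3? yes. Count so far: 5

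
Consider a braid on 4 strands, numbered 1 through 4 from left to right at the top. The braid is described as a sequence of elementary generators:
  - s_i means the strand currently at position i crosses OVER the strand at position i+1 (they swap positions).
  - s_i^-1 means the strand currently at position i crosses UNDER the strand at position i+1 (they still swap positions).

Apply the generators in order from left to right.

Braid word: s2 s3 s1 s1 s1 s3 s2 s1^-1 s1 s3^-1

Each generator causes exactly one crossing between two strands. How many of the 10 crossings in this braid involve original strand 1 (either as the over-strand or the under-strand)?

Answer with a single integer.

Answer: 5

Derivation:
Gen 1: crossing 2x3. Involves strand 1? no. Count so far: 0
Gen 2: crossing 2x4. Involves strand 1? no. Count so far: 0
Gen 3: crossing 1x3. Involves strand 1? yes. Count so far: 1
Gen 4: crossing 3x1. Involves strand 1? yes. Count so far: 2
Gen 5: crossing 1x3. Involves strand 1? yes. Count so far: 3
Gen 6: crossing 4x2. Involves strand 1? no. Count so far: 3
Gen 7: crossing 1x2. Involves strand 1? yes. Count so far: 4
Gen 8: crossing 3x2. Involves strand 1? no. Count so far: 4
Gen 9: crossing 2x3. Involves strand 1? no. Count so far: 4
Gen 10: crossing 1x4. Involves strand 1? yes. Count so far: 5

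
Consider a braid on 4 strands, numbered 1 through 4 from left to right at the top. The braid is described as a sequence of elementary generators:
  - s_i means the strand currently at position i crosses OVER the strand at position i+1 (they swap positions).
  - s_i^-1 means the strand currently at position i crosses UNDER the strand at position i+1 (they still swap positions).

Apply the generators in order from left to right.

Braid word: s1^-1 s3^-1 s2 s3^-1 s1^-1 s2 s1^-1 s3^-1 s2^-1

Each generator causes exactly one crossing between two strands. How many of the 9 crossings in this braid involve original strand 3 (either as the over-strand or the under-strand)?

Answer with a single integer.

Gen 1: crossing 1x2. Involves strand 3? no. Count so far: 0
Gen 2: crossing 3x4. Involves strand 3? yes. Count so far: 1
Gen 3: crossing 1x4. Involves strand 3? no. Count so far: 1
Gen 4: crossing 1x3. Involves strand 3? yes. Count so far: 2
Gen 5: crossing 2x4. Involves strand 3? no. Count so far: 2
Gen 6: crossing 2x3. Involves strand 3? yes. Count so far: 3
Gen 7: crossing 4x3. Involves strand 3? yes. Count so far: 4
Gen 8: crossing 2x1. Involves strand 3? no. Count so far: 4
Gen 9: crossing 4x1. Involves strand 3? no. Count so far: 4

Answer: 4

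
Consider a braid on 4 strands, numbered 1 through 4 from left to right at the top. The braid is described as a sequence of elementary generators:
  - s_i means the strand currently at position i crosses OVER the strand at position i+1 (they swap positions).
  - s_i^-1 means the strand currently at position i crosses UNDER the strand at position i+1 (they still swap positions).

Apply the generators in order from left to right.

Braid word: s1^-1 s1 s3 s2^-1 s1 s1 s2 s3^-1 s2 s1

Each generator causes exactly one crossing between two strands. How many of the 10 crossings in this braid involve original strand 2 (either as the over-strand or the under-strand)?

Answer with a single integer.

Answer: 5

Derivation:
Gen 1: crossing 1x2. Involves strand 2? yes. Count so far: 1
Gen 2: crossing 2x1. Involves strand 2? yes. Count so far: 2
Gen 3: crossing 3x4. Involves strand 2? no. Count so far: 2
Gen 4: crossing 2x4. Involves strand 2? yes. Count so far: 3
Gen 5: crossing 1x4. Involves strand 2? no. Count so far: 3
Gen 6: crossing 4x1. Involves strand 2? no. Count so far: 3
Gen 7: crossing 4x2. Involves strand 2? yes. Count so far: 4
Gen 8: crossing 4x3. Involves strand 2? no. Count so far: 4
Gen 9: crossing 2x3. Involves strand 2? yes. Count so far: 5
Gen 10: crossing 1x3. Involves strand 2? no. Count so far: 5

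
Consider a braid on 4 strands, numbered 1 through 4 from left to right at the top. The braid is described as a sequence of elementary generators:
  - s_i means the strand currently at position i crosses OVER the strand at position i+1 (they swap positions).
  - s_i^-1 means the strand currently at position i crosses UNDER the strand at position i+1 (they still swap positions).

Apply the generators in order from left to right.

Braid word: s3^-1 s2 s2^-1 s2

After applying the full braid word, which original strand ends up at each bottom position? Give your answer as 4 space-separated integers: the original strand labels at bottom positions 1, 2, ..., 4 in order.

Answer: 1 4 2 3

Derivation:
Gen 1 (s3^-1): strand 3 crosses under strand 4. Perm now: [1 2 4 3]
Gen 2 (s2): strand 2 crosses over strand 4. Perm now: [1 4 2 3]
Gen 3 (s2^-1): strand 4 crosses under strand 2. Perm now: [1 2 4 3]
Gen 4 (s2): strand 2 crosses over strand 4. Perm now: [1 4 2 3]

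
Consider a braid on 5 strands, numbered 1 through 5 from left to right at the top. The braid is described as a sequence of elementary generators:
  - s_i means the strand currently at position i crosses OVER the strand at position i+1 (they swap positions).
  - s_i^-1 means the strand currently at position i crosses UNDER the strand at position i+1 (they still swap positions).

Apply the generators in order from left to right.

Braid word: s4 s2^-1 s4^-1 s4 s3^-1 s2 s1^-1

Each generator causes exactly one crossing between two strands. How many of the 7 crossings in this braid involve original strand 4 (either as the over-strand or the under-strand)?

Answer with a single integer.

Gen 1: crossing 4x5. Involves strand 4? yes. Count so far: 1
Gen 2: crossing 2x3. Involves strand 4? no. Count so far: 1
Gen 3: crossing 5x4. Involves strand 4? yes. Count so far: 2
Gen 4: crossing 4x5. Involves strand 4? yes. Count so far: 3
Gen 5: crossing 2x5. Involves strand 4? no. Count so far: 3
Gen 6: crossing 3x5. Involves strand 4? no. Count so far: 3
Gen 7: crossing 1x5. Involves strand 4? no. Count so far: 3

Answer: 3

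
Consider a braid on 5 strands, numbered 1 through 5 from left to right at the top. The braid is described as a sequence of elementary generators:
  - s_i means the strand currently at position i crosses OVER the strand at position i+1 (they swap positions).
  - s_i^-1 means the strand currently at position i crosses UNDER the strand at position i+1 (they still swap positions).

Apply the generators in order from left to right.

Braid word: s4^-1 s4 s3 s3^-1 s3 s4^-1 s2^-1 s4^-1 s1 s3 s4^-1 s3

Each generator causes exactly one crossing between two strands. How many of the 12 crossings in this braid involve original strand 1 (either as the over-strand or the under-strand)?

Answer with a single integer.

Answer: 1

Derivation:
Gen 1: crossing 4x5. Involves strand 1? no. Count so far: 0
Gen 2: crossing 5x4. Involves strand 1? no. Count so far: 0
Gen 3: crossing 3x4. Involves strand 1? no. Count so far: 0
Gen 4: crossing 4x3. Involves strand 1? no. Count so far: 0
Gen 5: crossing 3x4. Involves strand 1? no. Count so far: 0
Gen 6: crossing 3x5. Involves strand 1? no. Count so far: 0
Gen 7: crossing 2x4. Involves strand 1? no. Count so far: 0
Gen 8: crossing 5x3. Involves strand 1? no. Count so far: 0
Gen 9: crossing 1x4. Involves strand 1? yes. Count so far: 1
Gen 10: crossing 2x3. Involves strand 1? no. Count so far: 1
Gen 11: crossing 2x5. Involves strand 1? no. Count so far: 1
Gen 12: crossing 3x5. Involves strand 1? no. Count so far: 1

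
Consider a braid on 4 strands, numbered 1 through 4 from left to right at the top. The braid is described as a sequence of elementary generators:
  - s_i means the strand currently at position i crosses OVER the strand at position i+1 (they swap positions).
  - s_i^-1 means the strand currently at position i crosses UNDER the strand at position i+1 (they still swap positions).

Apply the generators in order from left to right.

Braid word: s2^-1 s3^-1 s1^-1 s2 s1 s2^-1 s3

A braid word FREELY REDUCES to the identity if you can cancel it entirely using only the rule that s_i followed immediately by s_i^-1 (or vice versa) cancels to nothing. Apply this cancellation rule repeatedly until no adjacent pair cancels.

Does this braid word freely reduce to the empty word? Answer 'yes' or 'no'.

Gen 1 (s2^-1): push. Stack: [s2^-1]
Gen 2 (s3^-1): push. Stack: [s2^-1 s3^-1]
Gen 3 (s1^-1): push. Stack: [s2^-1 s3^-1 s1^-1]
Gen 4 (s2): push. Stack: [s2^-1 s3^-1 s1^-1 s2]
Gen 5 (s1): push. Stack: [s2^-1 s3^-1 s1^-1 s2 s1]
Gen 6 (s2^-1): push. Stack: [s2^-1 s3^-1 s1^-1 s2 s1 s2^-1]
Gen 7 (s3): push. Stack: [s2^-1 s3^-1 s1^-1 s2 s1 s2^-1 s3]
Reduced word: s2^-1 s3^-1 s1^-1 s2 s1 s2^-1 s3

Answer: no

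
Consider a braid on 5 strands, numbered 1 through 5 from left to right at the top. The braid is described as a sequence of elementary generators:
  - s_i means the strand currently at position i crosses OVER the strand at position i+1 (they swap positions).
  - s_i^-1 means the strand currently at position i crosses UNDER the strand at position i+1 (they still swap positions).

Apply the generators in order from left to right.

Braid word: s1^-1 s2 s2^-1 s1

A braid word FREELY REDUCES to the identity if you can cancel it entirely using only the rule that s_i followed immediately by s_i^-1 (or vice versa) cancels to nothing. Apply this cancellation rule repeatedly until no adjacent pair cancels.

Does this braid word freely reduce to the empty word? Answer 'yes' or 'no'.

Answer: yes

Derivation:
Gen 1 (s1^-1): push. Stack: [s1^-1]
Gen 2 (s2): push. Stack: [s1^-1 s2]
Gen 3 (s2^-1): cancels prior s2. Stack: [s1^-1]
Gen 4 (s1): cancels prior s1^-1. Stack: []
Reduced word: (empty)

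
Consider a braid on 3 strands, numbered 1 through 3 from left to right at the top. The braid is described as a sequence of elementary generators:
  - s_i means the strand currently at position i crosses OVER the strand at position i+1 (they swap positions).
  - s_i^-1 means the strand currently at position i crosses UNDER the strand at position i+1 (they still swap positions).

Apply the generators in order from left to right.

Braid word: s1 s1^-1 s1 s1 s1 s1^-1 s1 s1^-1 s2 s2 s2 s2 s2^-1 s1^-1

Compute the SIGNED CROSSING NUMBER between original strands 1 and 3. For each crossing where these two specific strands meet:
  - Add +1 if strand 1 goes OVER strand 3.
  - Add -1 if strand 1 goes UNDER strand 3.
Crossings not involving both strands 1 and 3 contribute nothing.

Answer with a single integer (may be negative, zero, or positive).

Answer: -1

Derivation:
Gen 1: crossing 1x2. Both 1&3? no. Sum: 0
Gen 2: crossing 2x1. Both 1&3? no. Sum: 0
Gen 3: crossing 1x2. Both 1&3? no. Sum: 0
Gen 4: crossing 2x1. Both 1&3? no. Sum: 0
Gen 5: crossing 1x2. Both 1&3? no. Sum: 0
Gen 6: crossing 2x1. Both 1&3? no. Sum: 0
Gen 7: crossing 1x2. Both 1&3? no. Sum: 0
Gen 8: crossing 2x1. Both 1&3? no. Sum: 0
Gen 9: crossing 2x3. Both 1&3? no. Sum: 0
Gen 10: crossing 3x2. Both 1&3? no. Sum: 0
Gen 11: crossing 2x3. Both 1&3? no. Sum: 0
Gen 12: crossing 3x2. Both 1&3? no. Sum: 0
Gen 13: crossing 2x3. Both 1&3? no. Sum: 0
Gen 14: 1 under 3. Both 1&3? yes. Contrib: -1. Sum: -1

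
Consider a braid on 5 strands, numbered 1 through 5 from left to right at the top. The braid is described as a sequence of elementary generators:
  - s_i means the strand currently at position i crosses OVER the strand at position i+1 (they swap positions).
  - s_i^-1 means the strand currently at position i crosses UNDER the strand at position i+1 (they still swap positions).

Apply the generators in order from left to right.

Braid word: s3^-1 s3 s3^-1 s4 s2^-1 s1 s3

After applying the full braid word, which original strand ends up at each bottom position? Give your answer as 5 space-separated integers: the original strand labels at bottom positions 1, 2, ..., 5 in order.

Gen 1 (s3^-1): strand 3 crosses under strand 4. Perm now: [1 2 4 3 5]
Gen 2 (s3): strand 4 crosses over strand 3. Perm now: [1 2 3 4 5]
Gen 3 (s3^-1): strand 3 crosses under strand 4. Perm now: [1 2 4 3 5]
Gen 4 (s4): strand 3 crosses over strand 5. Perm now: [1 2 4 5 3]
Gen 5 (s2^-1): strand 2 crosses under strand 4. Perm now: [1 4 2 5 3]
Gen 6 (s1): strand 1 crosses over strand 4. Perm now: [4 1 2 5 3]
Gen 7 (s3): strand 2 crosses over strand 5. Perm now: [4 1 5 2 3]

Answer: 4 1 5 2 3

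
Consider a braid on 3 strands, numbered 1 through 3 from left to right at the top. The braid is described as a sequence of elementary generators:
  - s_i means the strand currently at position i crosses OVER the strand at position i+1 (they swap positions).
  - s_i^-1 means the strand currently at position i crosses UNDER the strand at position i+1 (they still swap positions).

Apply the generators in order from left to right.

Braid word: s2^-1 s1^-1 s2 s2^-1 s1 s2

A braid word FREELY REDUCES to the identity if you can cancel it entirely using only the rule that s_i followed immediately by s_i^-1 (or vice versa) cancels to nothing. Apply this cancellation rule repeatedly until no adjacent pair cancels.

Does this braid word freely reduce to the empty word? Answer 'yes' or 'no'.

Answer: yes

Derivation:
Gen 1 (s2^-1): push. Stack: [s2^-1]
Gen 2 (s1^-1): push. Stack: [s2^-1 s1^-1]
Gen 3 (s2): push. Stack: [s2^-1 s1^-1 s2]
Gen 4 (s2^-1): cancels prior s2. Stack: [s2^-1 s1^-1]
Gen 5 (s1): cancels prior s1^-1. Stack: [s2^-1]
Gen 6 (s2): cancels prior s2^-1. Stack: []
Reduced word: (empty)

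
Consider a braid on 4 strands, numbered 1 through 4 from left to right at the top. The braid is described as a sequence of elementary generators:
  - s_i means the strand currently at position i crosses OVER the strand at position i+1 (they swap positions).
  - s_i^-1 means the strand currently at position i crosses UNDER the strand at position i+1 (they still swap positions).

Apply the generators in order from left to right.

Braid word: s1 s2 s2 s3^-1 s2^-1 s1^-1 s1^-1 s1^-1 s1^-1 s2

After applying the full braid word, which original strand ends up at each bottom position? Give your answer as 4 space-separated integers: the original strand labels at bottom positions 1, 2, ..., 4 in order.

Answer: 2 1 4 3

Derivation:
Gen 1 (s1): strand 1 crosses over strand 2. Perm now: [2 1 3 4]
Gen 2 (s2): strand 1 crosses over strand 3. Perm now: [2 3 1 4]
Gen 3 (s2): strand 3 crosses over strand 1. Perm now: [2 1 3 4]
Gen 4 (s3^-1): strand 3 crosses under strand 4. Perm now: [2 1 4 3]
Gen 5 (s2^-1): strand 1 crosses under strand 4. Perm now: [2 4 1 3]
Gen 6 (s1^-1): strand 2 crosses under strand 4. Perm now: [4 2 1 3]
Gen 7 (s1^-1): strand 4 crosses under strand 2. Perm now: [2 4 1 3]
Gen 8 (s1^-1): strand 2 crosses under strand 4. Perm now: [4 2 1 3]
Gen 9 (s1^-1): strand 4 crosses under strand 2. Perm now: [2 4 1 3]
Gen 10 (s2): strand 4 crosses over strand 1. Perm now: [2 1 4 3]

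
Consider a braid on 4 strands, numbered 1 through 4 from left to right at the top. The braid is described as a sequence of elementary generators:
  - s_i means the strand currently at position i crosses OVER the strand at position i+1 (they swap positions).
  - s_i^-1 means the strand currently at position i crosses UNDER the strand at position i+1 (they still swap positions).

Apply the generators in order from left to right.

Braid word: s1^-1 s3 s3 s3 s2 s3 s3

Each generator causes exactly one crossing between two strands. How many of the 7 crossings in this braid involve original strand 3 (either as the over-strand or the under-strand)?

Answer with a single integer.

Gen 1: crossing 1x2. Involves strand 3? no. Count so far: 0
Gen 2: crossing 3x4. Involves strand 3? yes. Count so far: 1
Gen 3: crossing 4x3. Involves strand 3? yes. Count so far: 2
Gen 4: crossing 3x4. Involves strand 3? yes. Count so far: 3
Gen 5: crossing 1x4. Involves strand 3? no. Count so far: 3
Gen 6: crossing 1x3. Involves strand 3? yes. Count so far: 4
Gen 7: crossing 3x1. Involves strand 3? yes. Count so far: 5

Answer: 5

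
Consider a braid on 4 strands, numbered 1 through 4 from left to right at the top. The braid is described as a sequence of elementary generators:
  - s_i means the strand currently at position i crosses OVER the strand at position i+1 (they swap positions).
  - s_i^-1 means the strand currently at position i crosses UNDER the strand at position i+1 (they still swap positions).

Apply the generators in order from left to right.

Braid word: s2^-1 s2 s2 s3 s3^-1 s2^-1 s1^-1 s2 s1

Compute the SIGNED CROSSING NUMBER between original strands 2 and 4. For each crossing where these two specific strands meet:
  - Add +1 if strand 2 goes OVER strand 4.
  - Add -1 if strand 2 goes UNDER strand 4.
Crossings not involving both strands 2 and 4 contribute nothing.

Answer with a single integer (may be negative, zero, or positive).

Gen 1: crossing 2x3. Both 2&4? no. Sum: 0
Gen 2: crossing 3x2. Both 2&4? no. Sum: 0
Gen 3: crossing 2x3. Both 2&4? no. Sum: 0
Gen 4: 2 over 4. Both 2&4? yes. Contrib: +1. Sum: 1
Gen 5: 4 under 2. Both 2&4? yes. Contrib: +1. Sum: 2
Gen 6: crossing 3x2. Both 2&4? no. Sum: 2
Gen 7: crossing 1x2. Both 2&4? no. Sum: 2
Gen 8: crossing 1x3. Both 2&4? no. Sum: 2
Gen 9: crossing 2x3. Both 2&4? no. Sum: 2

Answer: 2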